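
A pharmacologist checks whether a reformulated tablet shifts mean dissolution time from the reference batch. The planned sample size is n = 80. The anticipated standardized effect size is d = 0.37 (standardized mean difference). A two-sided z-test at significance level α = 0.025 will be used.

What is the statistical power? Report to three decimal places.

Noncentrality parameter: δ = d·√n = 0.37 × √80 = 3.3094
Critical value for a two-sided test at α = 0.025: z_{α/2} = 2.241.
Power = Φ(δ − 2.241) + Φ(−δ − 2.241) = Φ(1.068) + Φ(-5.551) = 0.8572 + 0.0000 = 0.8572.

Power ≈ 0.857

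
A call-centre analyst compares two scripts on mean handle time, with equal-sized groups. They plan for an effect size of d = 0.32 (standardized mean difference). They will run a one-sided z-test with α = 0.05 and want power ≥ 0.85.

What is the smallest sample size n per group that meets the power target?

n = 141 per group

For power 0.85 need Φ(δ − z_{0.05}) = 0.85, so δ = z_{0.05} + z_{0.15} = 1.645 + 1.036 = 2.681.
δ = d·√(n/2) ⇒ n = 2(δ/d)² = 2 × (2.681 / 0.32)² = 140.42.
Rounding up, n = 141 per group.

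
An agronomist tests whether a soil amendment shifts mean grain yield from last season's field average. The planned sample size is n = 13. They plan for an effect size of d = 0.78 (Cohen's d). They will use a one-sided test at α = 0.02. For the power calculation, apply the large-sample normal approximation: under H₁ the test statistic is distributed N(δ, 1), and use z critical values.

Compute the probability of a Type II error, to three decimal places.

β ≈ 0.224

Noncentrality parameter: δ = d·√n = 0.78 × √13 = 2.8123
Critical value for a one-sided test at α = 0.02: z_α = 2.054.
Power = P(Z > 2.054 − δ) = Φ(0.759) = 0.7759.
Type II error: β = 1 − power = 1 − 0.7759 = 0.2241.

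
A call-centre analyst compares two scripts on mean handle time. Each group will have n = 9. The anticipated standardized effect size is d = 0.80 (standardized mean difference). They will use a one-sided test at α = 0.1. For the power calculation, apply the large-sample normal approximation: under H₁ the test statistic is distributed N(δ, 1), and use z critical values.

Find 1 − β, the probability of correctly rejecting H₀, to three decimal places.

Power ≈ 0.661

Noncentrality parameter: λ = d·√(n/2) = 0.80 × √(9/2) = 1.6971
Critical value for a one-sided test at α = 0.1: z_α = 1.282.
Power = P(Z > 1.282 − λ) = Φ(0.416) = 0.6611.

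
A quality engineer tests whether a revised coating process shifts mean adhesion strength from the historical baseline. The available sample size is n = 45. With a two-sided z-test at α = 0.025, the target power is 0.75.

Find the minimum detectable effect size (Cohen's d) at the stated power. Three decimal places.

Required noncentrality: δ = z_{0.0125} + z_{0.25} = 2.241 + 0.674 = 2.916.
(Lower-tail contribution to power is negligible for δ > 0.)
δ = d·√n ⇒ d = δ/√n = 2.916/√45 = 0.4347.

d ≈ 0.435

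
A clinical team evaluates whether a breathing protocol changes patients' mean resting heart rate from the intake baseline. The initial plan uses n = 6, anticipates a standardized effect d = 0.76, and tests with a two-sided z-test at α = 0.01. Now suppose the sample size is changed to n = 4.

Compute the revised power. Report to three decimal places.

With n = 4: δ = d·√n = 0.76 × √4 = 1.5200. Critical value z_{0.005} = 2.576.
Revised power = Φ(δ − 2.576) + Φ(−δ − 2.576) = Φ(-1.056) + Φ(-4.096) = 0.1455 + 0.0000 = 0.1455.

Power ≈ 0.146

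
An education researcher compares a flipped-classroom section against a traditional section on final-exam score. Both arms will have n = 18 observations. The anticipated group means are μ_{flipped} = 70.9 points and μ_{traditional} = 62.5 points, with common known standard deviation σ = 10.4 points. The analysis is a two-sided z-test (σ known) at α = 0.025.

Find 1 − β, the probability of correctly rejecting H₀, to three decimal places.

Standardized effect: d = |μ_{flipped} − μ_{traditional}| / σ = |70.9 − 62.5| / 10.4 = 0.8077
Noncentrality parameter: δ = d·√(n/2) = 0.8077 × √(18/2) = 2.4231
Two-sided α = 0.025 → critical value z_{0.0125} = 2.241.
Power = Φ(δ − 2.241) + Φ(−δ − 2.241) = Φ(0.182) + Φ(-4.664) = 0.5721 + 0.0000 = 0.5721.

Power ≈ 0.572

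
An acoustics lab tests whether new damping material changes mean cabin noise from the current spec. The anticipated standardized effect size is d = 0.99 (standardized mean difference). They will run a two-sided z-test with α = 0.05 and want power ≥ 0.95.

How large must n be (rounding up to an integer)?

Set Φ(δ − 1.960) = 0.95; then δ − 1.960 = Φ⁻¹(0.95) = 1.645, giving δ = 3.605.
(For δ > 0 the lower-tail rejection region contributes negligibly to power, so the one-term inversion is standard.)
δ = d·√n ⇒ n = (δ/d)² = (3.605 / 0.99)² = 13.26.
Rounding up, n = 14.

n = 14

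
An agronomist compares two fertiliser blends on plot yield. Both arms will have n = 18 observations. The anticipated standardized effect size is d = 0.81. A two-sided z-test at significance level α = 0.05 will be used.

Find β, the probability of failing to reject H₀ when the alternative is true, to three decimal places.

Noncentrality parameter: λ = d·√(n/2) = 0.81 × √(18/2) = 2.4300
Critical value for a two-sided test at α = 0.05: z_{α/2} = 1.960.
Power = Φ(λ − 1.960) + Φ(−λ − 1.960) = Φ(0.470) + Φ(-4.390) = 0.6808 + 0.0000 = 0.6808.
Type II error: β = 1 − power = 1 − 0.6808 = 0.3192.

β ≈ 0.319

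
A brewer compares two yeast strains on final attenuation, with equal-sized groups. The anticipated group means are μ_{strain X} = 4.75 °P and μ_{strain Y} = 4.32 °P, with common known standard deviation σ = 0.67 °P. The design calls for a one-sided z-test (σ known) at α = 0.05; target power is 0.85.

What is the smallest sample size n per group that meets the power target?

Standardized effect: d = |μ_{strain X} − μ_{strain Y}| / σ = |4.75 − 4.32| / 0.67 = 0.6418
For power 0.85 need Φ(δ − z_{0.05}) = 0.85, so δ = z_{0.05} + z_{0.15} = 1.645 + 1.036 = 2.681.
δ = d·√(n/2) ⇒ n = 2(δ/d)² = 2 × (2.681 / 0.6418)² = 34.91.
Round up to the next whole unit.

n = 35 per group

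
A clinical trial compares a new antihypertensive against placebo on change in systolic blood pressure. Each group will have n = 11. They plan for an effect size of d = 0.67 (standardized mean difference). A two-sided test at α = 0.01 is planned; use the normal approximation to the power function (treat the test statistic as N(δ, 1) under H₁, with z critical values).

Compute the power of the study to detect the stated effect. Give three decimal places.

Noncentrality parameter: δ = d·√(n/2) = 0.67 × √(11/2) = 1.5713
Critical value for a two-sided test at α = 0.01: z_{α/2} = 2.576.
Power = Φ(δ − 2.576) + Φ(−δ − 2.576) = Φ(-1.005) + Φ(-4.147) = 0.1576 + 0.0000 = 0.1576.

Power ≈ 0.158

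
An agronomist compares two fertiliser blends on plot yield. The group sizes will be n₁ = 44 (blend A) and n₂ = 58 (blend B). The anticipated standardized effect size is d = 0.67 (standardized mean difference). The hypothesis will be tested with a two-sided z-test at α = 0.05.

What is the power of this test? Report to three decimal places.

Noncentrality parameter: δ = d / √(1/n₁ + 1/n₂) = 0.67 / √(1/44 + 1/58) = 3.3513
Critical value for a two-sided test at α = 0.05: z_{α/2} = 1.960.
Power = Φ(δ − 1.960) + Φ(−δ − 1.960) = Φ(1.391) + Φ(-5.311) = 0.9179 + 0.0000 = 0.9179.

Power ≈ 0.918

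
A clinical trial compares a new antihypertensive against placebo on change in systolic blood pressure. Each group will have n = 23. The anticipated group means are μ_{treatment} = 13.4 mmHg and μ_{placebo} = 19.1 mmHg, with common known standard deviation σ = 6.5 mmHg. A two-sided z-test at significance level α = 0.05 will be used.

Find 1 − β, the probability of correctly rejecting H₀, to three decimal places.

Standardized effect: d = |μ_{treatment} − μ_{placebo}| / σ = |13.4 − 19.1| / 6.5 = 0.8769
Noncentrality parameter: δ = d·√(n/2) = 0.8769 × √(23/2) = 2.9738
Two-sided α = 0.05 → critical value z_{0.025} = 1.960.
Power = Φ(δ − 1.960) + Φ(−δ − 1.960) = Φ(1.014) + Φ(-4.934) = 0.8447 + 0.0000 = 0.8447.

Power ≈ 0.845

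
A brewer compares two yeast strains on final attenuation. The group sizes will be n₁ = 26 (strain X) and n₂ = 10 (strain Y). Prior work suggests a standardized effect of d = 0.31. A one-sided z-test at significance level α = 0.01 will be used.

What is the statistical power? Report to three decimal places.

Power ≈ 0.068

Noncentrality parameter: δ = d / √(1/n₁ + 1/n₂) = 0.31 / √(1/26 + 1/10) = 0.8331
Critical value for a one-sided test at α = 0.01: z_α = 2.326.
Power = Φ(δ − 2.326) = Φ(-1.493) = 0.0677.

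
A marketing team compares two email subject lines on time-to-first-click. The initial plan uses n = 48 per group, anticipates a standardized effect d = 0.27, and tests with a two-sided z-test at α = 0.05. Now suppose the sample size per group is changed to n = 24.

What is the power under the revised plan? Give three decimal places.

With n = 24 per group: δ = d·√(n/2) = 0.27 × √(24/2) = 0.9353. Critical value z_{0.025} = 1.960.
Revised power = Φ(δ − 1.960) + Φ(−δ − 1.960) = Φ(-1.025) + Φ(-2.895) = 0.1528 + 0.0019 = 0.1547.

Power ≈ 0.155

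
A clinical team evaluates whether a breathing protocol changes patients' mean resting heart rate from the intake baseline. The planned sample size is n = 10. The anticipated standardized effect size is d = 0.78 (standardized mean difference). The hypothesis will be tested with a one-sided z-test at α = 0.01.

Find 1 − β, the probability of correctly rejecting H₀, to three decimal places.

Noncentrality parameter: δ = d·√n = 0.78 × √10 = 2.4666
Critical value for a one-sided test at α = 0.01: z_α = 2.326.
Power = P(Z > 2.326 − δ) = Φ(0.140) = 0.5558.

Power ≈ 0.556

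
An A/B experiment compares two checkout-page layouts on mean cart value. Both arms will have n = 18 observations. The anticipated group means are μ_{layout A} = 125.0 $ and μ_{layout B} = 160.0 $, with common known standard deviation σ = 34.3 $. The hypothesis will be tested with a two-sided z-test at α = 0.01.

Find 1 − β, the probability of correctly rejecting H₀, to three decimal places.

Power ≈ 0.686

Standardized effect: d = |μ_{layout A} − μ_{layout B}| / σ = |125.0 − 160.0| / 34.3 = 1.0204
Noncentrality parameter: δ = d·√(n/2) = 1.0204 × √(18/2) = 3.0612
Two-sided α = 0.01 → critical value z_{0.005} = 2.576.
Power = Φ(δ − 2.576) + Φ(−δ − 2.576) = Φ(0.485) + Φ(-5.637) = 0.6863 + 0.0000 = 0.6863.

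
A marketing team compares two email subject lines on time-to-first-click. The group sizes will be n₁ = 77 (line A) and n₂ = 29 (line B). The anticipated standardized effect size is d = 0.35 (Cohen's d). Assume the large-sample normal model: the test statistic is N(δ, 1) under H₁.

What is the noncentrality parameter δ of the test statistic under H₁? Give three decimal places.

The noncentrality parameter scales effect size by the design's sample-size factor: δ = d / √(1/n₁ + 1/n₂) = 0.35 / √(1/77 + 1/29) = 1.6064

δ ≈ 1.606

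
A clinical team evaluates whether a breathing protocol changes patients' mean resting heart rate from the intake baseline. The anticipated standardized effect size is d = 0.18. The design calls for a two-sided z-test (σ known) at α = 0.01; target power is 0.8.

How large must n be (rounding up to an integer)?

For power 0.8 need Φ(δ − z_{0.005}) = 0.8, so δ = z_{0.005} + z_{0.20} = 2.576 + 0.842 = 3.417.
(Ignoring the negligible lower-tail rejection probability gives the usual closed-form inversion.)
δ = d·√n ⇒ n = (δ/d)² = (3.417 / 0.18)² = 360.46.
Round up to the next whole unit.

n = 361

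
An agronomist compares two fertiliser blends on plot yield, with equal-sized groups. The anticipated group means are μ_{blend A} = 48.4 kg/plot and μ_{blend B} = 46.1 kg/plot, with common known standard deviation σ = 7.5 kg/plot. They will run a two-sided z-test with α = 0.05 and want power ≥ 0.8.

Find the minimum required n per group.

Standardized effect: d = |μ_{blend A} − μ_{blend B}| / σ = |48.4 − 46.1| / 7.5 = 0.3067
Set Φ(δ − 1.960) = 0.8; then δ − 1.960 = Φ⁻¹(0.8) = 0.842, giving δ = 2.802.
(For δ > 0 the lower-tail rejection region contributes negligibly to power, so the one-term inversion is standard.)
δ = d·√(n/2) ⇒ n = 2(δ/d)² = 2 × (2.802 / 0.3067)² = 166.92.
Round up to the next whole unit.

n = 167 per group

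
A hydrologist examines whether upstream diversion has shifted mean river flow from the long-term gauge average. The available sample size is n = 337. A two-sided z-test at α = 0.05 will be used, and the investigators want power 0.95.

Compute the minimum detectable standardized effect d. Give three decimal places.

d ≈ 0.196

Required noncentrality: δ = z_{0.025} + z_{0.05} = 1.960 + 1.645 = 3.605.
(The second rejection-region term Φ(−δ − z_{α/2}) is negligible and dropped.)
δ = d·√n ⇒ d = δ/√n = 3.605/√337 = 0.1964.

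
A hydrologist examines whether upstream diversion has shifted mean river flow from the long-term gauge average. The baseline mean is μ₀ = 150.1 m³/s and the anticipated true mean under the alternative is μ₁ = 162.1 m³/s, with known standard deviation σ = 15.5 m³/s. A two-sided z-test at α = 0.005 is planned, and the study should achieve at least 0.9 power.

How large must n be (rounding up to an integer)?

n = 28

Standardized effect: d = |μ₁ − μ₀| / σ = |162.1 − 150.1| / 15.5 = 0.7742
Set Φ(δ − 2.807) = 0.9; then δ − 2.807 = Φ⁻¹(0.9) = 1.282, giving δ = 4.089.
(Ignoring the negligible lower-tail rejection probability gives the usual closed-form inversion.)
δ = d·√n ⇒ n = (δ/d)² = (4.089 / 0.7742)² = 27.89.
Rounding up, n = 28.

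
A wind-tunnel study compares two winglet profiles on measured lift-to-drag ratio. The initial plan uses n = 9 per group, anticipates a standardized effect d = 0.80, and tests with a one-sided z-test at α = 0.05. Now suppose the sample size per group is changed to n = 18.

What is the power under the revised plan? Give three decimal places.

Power ≈ 0.775

With n = 18 per group: δ = d·√(n/2) = 0.80 × √(18/2) = 2.4000. Critical value z_{0.05} = 1.645.
Revised power = P(Z > 1.645 − δ) = Φ(0.755) = 0.7749.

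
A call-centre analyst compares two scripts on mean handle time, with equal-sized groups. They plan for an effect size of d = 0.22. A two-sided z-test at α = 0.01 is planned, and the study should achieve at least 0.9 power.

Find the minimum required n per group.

For power 0.9 need Φ(δ − z_{0.005}) = 0.9, so δ = z_{0.005} + z_{0.10} = 2.576 + 1.282 = 3.857.
(For δ > 0 the lower-tail rejection region contributes negligibly to power, so the one-term inversion is standard.)
δ = d·√(n/2) ⇒ n = 2(δ/d)² = 2 × (3.857 / 0.22)² = 614.85.
Rounding up, n = 615 per group.

n = 615 per group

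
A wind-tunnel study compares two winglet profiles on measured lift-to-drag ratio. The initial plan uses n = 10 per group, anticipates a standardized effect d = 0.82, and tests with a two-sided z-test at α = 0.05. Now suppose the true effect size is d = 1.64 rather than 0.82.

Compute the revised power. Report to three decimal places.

Power ≈ 0.956

With d = 1.64: δ = d·√(n/2) = 1.64 × √(10/2) = 3.6672. Critical value z_{0.025} = 1.960.
Revised power = Φ(δ − 1.960) + Φ(−δ − 1.960) = Φ(1.707) + Φ(-5.627) = 0.9561 + 0.0000 = 0.9561.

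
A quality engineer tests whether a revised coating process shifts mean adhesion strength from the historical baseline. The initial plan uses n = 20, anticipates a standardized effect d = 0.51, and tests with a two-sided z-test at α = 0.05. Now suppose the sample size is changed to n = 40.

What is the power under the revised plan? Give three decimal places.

Power ≈ 0.897

With n = 40: δ = d·√n = 0.51 × √40 = 3.2255. Critical value z_{0.025} = 1.960.
Revised power = Φ(δ − 1.960) + Φ(−δ − 1.960) = Φ(1.266) + Φ(-5.185) = 0.8972 + 0.0000 = 0.8972.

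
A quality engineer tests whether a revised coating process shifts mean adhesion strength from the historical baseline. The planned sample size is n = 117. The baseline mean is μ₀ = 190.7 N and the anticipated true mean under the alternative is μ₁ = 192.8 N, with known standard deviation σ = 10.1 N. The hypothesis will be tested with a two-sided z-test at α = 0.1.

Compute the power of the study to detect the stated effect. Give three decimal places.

Power ≈ 0.727

Standardized effect: d = |μ₁ − μ₀| / σ = |192.8 − 190.7| / 10.1 = 0.2079
Noncentrality parameter: δ = d·√n = 0.2079 × √117 = 2.2490
Two-sided α = 0.1 → critical value z_{0.05} = 1.645.
Power = Φ(δ − 1.645) + Φ(−δ − 1.645) = Φ(0.604) + Φ(-3.894) = 0.7271 + 0.0000 = 0.7272.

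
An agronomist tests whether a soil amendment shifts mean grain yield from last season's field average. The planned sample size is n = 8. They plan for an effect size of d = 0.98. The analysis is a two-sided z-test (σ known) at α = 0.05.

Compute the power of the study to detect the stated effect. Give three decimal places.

Noncentrality parameter: δ = d·√n = 0.98 × √8 = 2.7719
Two-sided α = 0.05 → critical value z_{0.025} = 1.960.
Power = Φ(δ − 1.960) + Φ(−δ − 1.960) = Φ(0.812) + Φ(-4.732) = 0.7916 + 0.0000 = 0.7916.

Power ≈ 0.792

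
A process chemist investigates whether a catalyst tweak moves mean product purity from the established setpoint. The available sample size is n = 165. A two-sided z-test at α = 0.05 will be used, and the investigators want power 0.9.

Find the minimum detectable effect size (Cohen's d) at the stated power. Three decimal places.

Need Φ(δ − 1.960) = 0.9, so δ = 1.960 + 1.282 = 3.242.
(The second rejection-region term Φ(−δ − z_{α/2}) is negligible and dropped.)
δ = d·√n ⇒ d = δ/√n = 3.242/√165 = 0.2524.

d ≈ 0.252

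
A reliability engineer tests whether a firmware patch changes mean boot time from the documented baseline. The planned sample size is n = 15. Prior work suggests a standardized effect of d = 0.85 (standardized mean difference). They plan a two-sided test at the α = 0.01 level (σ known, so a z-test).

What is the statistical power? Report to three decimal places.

Noncentrality parameter: δ = d·√n = 0.85 × √15 = 3.2920
Two-sided α = 0.01 → critical value z_{0.005} = 2.576.
Power = Φ(δ − 2.576) + Φ(−δ − 2.576) = Φ(0.716) + Φ(-5.868) = 0.7631 + 0.0000 = 0.7631.

Power ≈ 0.763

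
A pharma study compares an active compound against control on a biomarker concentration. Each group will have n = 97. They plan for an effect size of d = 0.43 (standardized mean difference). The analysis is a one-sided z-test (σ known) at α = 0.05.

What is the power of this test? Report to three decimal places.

Power ≈ 0.911

Noncentrality parameter: λ = d·√(n/2) = 0.43 × √(97/2) = 2.9946
Critical value for a one-sided test at α = 0.05: z_α = 1.645.
Power = Φ(λ − 1.645) = Φ(1.350) = 0.9115.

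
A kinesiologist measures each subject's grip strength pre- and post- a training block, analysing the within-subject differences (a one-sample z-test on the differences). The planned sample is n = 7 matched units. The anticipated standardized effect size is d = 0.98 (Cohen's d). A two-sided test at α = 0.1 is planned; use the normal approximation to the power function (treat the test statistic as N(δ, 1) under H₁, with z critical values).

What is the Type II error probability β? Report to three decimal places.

Noncentrality parameter: δ = d·√n = 0.98 × √7 = 2.5928
Two-sided α = 0.1 → critical value z_{0.05} = 1.645.
Power = Φ(δ − 1.645) + Φ(−δ − 1.645) = Φ(0.948) + Φ(-4.238) = 0.8284 + 0.0000 = 0.8284.
Type II error: β = 1 − power = 1 − 0.8284 = 0.1716.

β ≈ 0.172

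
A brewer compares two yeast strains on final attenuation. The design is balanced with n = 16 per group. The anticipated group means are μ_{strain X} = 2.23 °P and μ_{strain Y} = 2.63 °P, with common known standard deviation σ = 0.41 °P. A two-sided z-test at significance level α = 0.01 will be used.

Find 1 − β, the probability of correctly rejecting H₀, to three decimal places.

Power ≈ 0.573

Standardized effect: d = |μ_{strain X} − μ_{strain Y}| / σ = |2.23 − 2.63| / 0.41 = 0.9756
Noncentrality parameter: δ = d·√(n/2) = 0.9756 × √(16/2) = 2.7594
Critical value for a two-sided test at α = 0.01: z_{α/2} = 2.576.
Power = Φ(δ − 2.576) + Φ(−δ − 2.576) = Φ(0.184) + Φ(-5.335) = 0.5728 + 0.0000 = 0.5728.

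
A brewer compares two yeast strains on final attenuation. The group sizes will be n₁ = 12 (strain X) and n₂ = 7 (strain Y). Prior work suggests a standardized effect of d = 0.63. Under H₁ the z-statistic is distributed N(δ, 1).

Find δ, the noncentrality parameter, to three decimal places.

The noncentrality parameter scales effect size by the design's sample-size factor: δ = d / √(1/n₁ + 1/n₂) = 0.63 / √(1/12 + 1/7) = 1.3247

δ ≈ 1.325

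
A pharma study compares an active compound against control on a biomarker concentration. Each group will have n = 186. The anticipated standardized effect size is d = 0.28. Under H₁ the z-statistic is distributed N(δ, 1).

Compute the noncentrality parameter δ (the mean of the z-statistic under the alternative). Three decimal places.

The noncentrality parameter scales effect size by the design's sample-size factor: δ = d·√(n/2) = 0.28 × √(186/2) = 2.7002

δ ≈ 2.700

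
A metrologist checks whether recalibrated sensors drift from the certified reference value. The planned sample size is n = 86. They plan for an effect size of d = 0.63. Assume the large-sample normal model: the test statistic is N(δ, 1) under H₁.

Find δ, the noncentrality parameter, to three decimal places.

The noncentrality parameter scales effect size by the design's sample-size factor: δ = d·√n = 0.63 × √86 = 5.8424

δ ≈ 5.842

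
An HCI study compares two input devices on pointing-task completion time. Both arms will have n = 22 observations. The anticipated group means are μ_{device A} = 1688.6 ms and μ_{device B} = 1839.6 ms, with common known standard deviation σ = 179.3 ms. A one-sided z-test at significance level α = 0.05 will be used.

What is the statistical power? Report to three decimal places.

Power ≈ 0.875

Standardized effect: d = |μ_{device A} − μ_{device B}| / σ = |1688.6 − 1839.6| / 179.3 = 0.8422
Noncentrality parameter: δ = d·√(n/2) = 0.8422 × √(22/2) = 2.7931
One-sided α = 0.05 → critical value z_{0.05} = 1.645.
Power = P(Z > 1.645 − δ) = Φ(1.148) = 0.8746.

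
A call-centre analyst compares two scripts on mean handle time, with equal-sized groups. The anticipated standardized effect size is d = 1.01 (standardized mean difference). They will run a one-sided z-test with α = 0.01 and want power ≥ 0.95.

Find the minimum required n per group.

n = 31 per group

Set Φ(δ − 2.326) = 0.95; then δ − 2.326 = Φ⁻¹(0.95) = 1.645, giving δ = 3.971.
δ = d·√(n/2) ⇒ n = 2(δ/d)² = 2 × (3.971 / 1.01)² = 30.92.
Rounding up, n = 31 per group.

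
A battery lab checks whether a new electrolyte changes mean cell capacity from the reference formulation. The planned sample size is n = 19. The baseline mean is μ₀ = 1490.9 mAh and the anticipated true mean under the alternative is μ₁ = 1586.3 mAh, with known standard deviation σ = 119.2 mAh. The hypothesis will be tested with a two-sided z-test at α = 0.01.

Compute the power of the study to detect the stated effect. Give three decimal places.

Standardized effect: d = |μ₁ − μ₀| / σ = |1586.3 − 1490.9| / 119.2 = 0.8003
Noncentrality parameter: δ = d·√n = 0.8003 × √19 = 3.4886
Two-sided α = 0.01 → critical value z_{0.005} = 2.576.
Power = Φ(δ − 2.576) + Φ(−δ − 2.576) = Φ(0.913) + Φ(-6.064) = 0.8193 + 0.0000 = 0.8193.

Power ≈ 0.819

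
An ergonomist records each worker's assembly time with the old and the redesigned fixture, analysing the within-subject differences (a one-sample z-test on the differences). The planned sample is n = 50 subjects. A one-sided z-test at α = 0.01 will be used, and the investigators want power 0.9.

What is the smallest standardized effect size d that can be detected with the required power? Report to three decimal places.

Required noncentrality: δ = z_{0.01} + z_{0.10} = 2.326 + 1.282 = 3.608.
δ = d·√n ⇒ d = δ/√n = 3.608/√50 = 0.5102.

d ≈ 0.510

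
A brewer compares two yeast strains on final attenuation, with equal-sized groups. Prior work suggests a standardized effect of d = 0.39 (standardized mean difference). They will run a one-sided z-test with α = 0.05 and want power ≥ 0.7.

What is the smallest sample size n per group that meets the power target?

n = 62 per group

Set Φ(δ − 1.645) = 0.7; then δ − 1.645 = Φ⁻¹(0.7) = 0.524, giving δ = 2.169.
δ = d·√(n/2) ⇒ n = 2(δ/d)² = 2 × (2.169 / 0.39)² = 61.88.
Round up to the next whole unit.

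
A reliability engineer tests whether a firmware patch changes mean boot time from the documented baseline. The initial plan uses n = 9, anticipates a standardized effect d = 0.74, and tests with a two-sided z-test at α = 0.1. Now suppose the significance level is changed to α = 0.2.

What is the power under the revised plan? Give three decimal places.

δ = d·√n = 0.74 × √9 = 2.2200 (unchanged). New critical value: z_{0.1} = 1.282.
Revised power = Φ(δ − 1.282) + Φ(−δ − 1.282) = Φ(0.938) + Φ(-3.502) = 0.8260 + 0.0002 = 0.8262.

Power ≈ 0.826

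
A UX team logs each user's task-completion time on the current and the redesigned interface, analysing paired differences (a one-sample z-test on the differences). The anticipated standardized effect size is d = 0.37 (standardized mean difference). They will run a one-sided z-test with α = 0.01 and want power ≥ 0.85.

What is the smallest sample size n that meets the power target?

For power 0.85 need Φ(δ − z_{0.01}) = 0.85, so δ = z_{0.01} + z_{0.15} = 2.326 + 1.036 = 3.363.
δ = d·√n ⇒ n = (δ/d)² = (3.363 / 0.37)² = 82.60.
Rounding up, n = 83.

n = 83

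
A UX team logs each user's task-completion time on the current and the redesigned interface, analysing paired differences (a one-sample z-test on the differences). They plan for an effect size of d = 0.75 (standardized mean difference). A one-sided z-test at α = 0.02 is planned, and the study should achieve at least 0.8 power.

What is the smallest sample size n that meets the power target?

n = 15

Set Φ(δ − 2.054) = 0.8; then δ − 2.054 = Φ⁻¹(0.8) = 0.842, giving δ = 2.895.
δ = d·√n ⇒ n = (δ/d)² = (2.895 / 0.75)² = 14.90.
Round up to the next whole unit.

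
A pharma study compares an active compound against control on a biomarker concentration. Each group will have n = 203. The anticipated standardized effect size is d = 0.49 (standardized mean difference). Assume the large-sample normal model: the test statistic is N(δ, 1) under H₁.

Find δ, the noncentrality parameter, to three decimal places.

δ ≈ 4.937

The noncentrality parameter scales effect size by the design's sample-size factor: δ = d·√(n/2) = 0.49 × √(203/2) = 4.9366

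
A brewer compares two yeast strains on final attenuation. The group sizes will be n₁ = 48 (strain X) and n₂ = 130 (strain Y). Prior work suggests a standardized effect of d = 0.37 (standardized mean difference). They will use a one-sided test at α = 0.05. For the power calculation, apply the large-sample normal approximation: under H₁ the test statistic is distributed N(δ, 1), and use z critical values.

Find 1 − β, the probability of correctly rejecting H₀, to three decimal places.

Noncentrality parameter: δ = d / √(1/n₁ + 1/n₂) = 0.37 / √(1/48 + 1/130) = 2.1907
One-sided α = 0.05 → critical value z_{0.05} = 1.645.
Power = P(Z > 1.645 − δ) = Φ(0.546) = 0.7074.

Power ≈ 0.707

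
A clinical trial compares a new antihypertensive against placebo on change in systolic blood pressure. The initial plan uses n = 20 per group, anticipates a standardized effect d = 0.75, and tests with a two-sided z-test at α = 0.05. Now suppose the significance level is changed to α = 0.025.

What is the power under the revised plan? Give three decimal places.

Power ≈ 0.552

δ = d·√(n/2) = 0.75 × √(20/2) = 2.3717 (unchanged). New critical value: z_{0.0125} = 2.241.
Revised power = Φ(δ − 2.241) + Φ(−δ − 2.241) = Φ(0.130) + Φ(-4.613) = 0.5518 + 0.0000 = 0.5518.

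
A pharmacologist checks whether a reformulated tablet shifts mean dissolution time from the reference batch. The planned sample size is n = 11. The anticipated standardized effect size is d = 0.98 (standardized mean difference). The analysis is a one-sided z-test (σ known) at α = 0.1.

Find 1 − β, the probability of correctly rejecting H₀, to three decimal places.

Power ≈ 0.976

Noncentrality parameter: δ = d·√n = 0.98 × √11 = 3.2503
Critical value for a one-sided test at α = 0.1: z_α = 1.282.
Power = Φ(δ − 1.282) = Φ(1.969) = 0.9755.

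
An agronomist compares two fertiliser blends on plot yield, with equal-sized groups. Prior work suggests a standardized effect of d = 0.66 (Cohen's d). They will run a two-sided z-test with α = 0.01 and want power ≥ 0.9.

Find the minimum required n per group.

For power 0.9 need Φ(δ − z_{0.005}) = 0.9, so δ = z_{0.005} + z_{0.10} = 2.576 + 1.282 = 3.857.
(The Φ(−δ − z_{α/2}) term is vanishingly small for δ > 0 and is dropped in the standard sample-size formula.)
δ = d·√(n/2) ⇒ n = 2(δ/d)² = 2 × (3.857 / 0.66)² = 68.32.
Rounding up, n = 69 per group.

n = 69 per group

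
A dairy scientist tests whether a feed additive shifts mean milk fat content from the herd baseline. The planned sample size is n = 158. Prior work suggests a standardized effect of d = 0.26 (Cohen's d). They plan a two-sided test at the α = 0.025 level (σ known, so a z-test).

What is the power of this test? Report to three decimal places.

Noncentrality parameter: δ = d·√n = 0.26 × √158 = 3.2681
Critical value for a two-sided test at α = 0.025: z_{α/2} = 2.241.
Power = Φ(δ − 2.241) + Φ(−δ − 2.241) = Φ(1.027) + Φ(-5.510) = 0.8477 + 0.0000 = 0.8477.

Power ≈ 0.848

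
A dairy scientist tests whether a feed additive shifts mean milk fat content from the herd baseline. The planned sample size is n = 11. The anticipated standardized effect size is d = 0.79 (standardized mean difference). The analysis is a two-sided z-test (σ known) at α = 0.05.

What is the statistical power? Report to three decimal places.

Power ≈ 0.745

Noncentrality parameter: δ = d·√n = 0.79 × √11 = 2.6201
Two-sided α = 0.05 → critical value z_{0.025} = 1.960.
Power = Φ(δ − 1.960) + Φ(−δ − 1.960) = Φ(0.660) + Φ(-4.580) = 0.7454 + 0.0000 = 0.7454.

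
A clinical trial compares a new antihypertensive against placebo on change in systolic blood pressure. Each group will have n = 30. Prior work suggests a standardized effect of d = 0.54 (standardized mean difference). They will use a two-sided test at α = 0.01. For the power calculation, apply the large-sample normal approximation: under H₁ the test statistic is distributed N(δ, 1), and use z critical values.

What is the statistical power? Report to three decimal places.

Power ≈ 0.314

Noncentrality parameter: δ = d·√(n/2) = 0.54 × √(30/2) = 2.0914
Two-sided α = 0.01 → critical value z_{0.005} = 2.576.
Power = Φ(δ − 2.576) + Φ(−δ − 2.576) = Φ(-0.484) + Φ(-4.667) = 0.3140 + 0.0000 = 0.3140.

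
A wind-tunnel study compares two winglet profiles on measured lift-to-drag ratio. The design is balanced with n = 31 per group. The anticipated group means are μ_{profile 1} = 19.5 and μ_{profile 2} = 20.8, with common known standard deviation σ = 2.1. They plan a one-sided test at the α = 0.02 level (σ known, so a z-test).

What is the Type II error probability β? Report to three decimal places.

β ≈ 0.351

Standardized effect: d = |μ_{profile 1} − μ_{profile 2}| / σ = |19.5 − 20.8| / 2.1 = 0.6190
Noncentrality parameter: δ = d·√(n/2) = 0.6190 × √(31/2) = 2.4372
Critical value for a one-sided test at α = 0.02: z_α = 2.054.
Power = Φ(δ − 2.054) = Φ(0.383) = 0.6493.
Type II error: β = 1 − power = 1 − 0.6493 = 0.3507.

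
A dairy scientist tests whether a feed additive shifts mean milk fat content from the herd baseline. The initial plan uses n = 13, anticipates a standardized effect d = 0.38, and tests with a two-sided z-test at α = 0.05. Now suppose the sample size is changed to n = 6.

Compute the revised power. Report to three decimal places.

Power ≈ 0.154

With n = 6: δ = d·√n = 0.38 × √6 = 0.9308. Critical value z_{0.025} = 1.960.
Revised power = Φ(δ − 1.960) + Φ(−δ − 1.960) = Φ(-1.029) + Φ(-2.891) = 0.1517 + 0.0019 = 0.1536.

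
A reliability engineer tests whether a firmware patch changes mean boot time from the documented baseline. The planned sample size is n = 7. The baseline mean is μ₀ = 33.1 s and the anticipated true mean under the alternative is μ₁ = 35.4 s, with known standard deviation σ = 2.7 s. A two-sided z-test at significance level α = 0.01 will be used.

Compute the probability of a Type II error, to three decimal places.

β ≈ 0.626

Standardized effect: d = |μ₁ − μ₀| / σ = |35.4 − 33.1| / 2.7 = 0.8519
Noncentrality parameter: δ = d·√n = 0.8519 × √7 = 2.2538
Two-sided α = 0.01 → critical value z_{0.005} = 2.576.
Power = Φ(δ − 2.576) + Φ(−δ − 2.576) = Φ(-0.322) + Φ(-4.830) = 0.3737 + 0.0000 = 0.3737.
Type II error: β = 1 − power = 1 − 0.3737 = 0.6263.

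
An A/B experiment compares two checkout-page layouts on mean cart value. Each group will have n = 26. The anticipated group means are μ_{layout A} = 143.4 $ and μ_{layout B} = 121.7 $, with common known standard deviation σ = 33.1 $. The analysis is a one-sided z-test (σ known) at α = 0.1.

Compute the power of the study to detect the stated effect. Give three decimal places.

Standardized effect: d = |μ_{layout A} − μ_{layout B}| / σ = |143.4 − 121.7| / 33.1 = 0.6556
Noncentrality parameter: δ = d·√(n/2) = 0.6556 × √(26/2) = 2.3638
Critical value for a one-sided test at α = 0.1: z_α = 1.282.
Power = P(Z > 1.282 − δ) = Φ(1.082) = 0.8604.

Power ≈ 0.860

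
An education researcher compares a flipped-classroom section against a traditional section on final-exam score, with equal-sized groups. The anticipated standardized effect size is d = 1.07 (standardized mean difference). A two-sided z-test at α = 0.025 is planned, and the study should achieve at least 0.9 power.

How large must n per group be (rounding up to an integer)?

n = 22 per group

For power 0.9 need Φ(δ − z_{0.0125}) = 0.9, so δ = z_{0.0125} + z_{0.10} = 2.241 + 1.282 = 3.523.
(For δ > 0 the lower-tail rejection region contributes negligibly to power, so the one-term inversion is standard.)
δ = d·√(n/2) ⇒ n = 2(δ/d)² = 2 × (3.523 / 1.07)² = 21.68.
Round up to the next whole unit.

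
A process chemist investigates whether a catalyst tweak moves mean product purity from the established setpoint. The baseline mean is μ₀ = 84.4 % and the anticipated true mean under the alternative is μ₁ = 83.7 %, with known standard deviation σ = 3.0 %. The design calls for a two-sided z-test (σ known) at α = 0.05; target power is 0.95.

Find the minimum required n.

n = 239

Standardized effect: d = |μ₁ − μ₀| / σ = |83.7 − 84.4| / 3.0 = 0.2333
Set Φ(δ − 1.960) = 0.95; then δ − 1.960 = Φ⁻¹(0.95) = 1.645, giving δ = 3.605.
(Ignoring the negligible lower-tail rejection probability gives the usual closed-form inversion.)
δ = d·√n ⇒ n = (δ/d)² = (3.605 / 0.2333)² = 238.68.
Round up to the next whole unit.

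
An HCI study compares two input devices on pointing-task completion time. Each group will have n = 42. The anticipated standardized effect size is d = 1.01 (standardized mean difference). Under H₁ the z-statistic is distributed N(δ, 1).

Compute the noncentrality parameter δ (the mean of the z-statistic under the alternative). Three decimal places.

δ ≈ 4.628

δ = d·√(n/2) = 1.01 × √(42/2) = 4.6284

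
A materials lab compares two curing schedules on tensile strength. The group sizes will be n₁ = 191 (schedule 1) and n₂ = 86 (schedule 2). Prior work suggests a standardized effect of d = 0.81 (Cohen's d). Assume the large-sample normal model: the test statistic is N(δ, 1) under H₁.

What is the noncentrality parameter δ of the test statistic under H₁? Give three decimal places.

δ ≈ 6.238

δ = d / √(1/n₁ + 1/n₂) = 0.81 / √(1/191 + 1/86) = 6.2375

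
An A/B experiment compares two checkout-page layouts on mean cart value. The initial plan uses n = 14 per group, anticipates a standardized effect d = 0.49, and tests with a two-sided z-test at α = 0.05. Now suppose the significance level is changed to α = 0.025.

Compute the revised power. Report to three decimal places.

Power ≈ 0.173

δ = d·√(n/2) = 0.49 × √(14/2) = 1.2964 (unchanged). New critical value: z_{0.0125} = 2.241.
Revised power = Φ(δ − 2.241) + Φ(−δ − 2.241) = Φ(-0.945) + Φ(-3.538) = 0.1723 + 0.0002 = 0.1725.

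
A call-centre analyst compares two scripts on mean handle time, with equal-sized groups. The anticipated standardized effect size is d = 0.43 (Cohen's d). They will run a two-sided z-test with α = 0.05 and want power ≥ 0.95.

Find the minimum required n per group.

n = 141 per group

Set Φ(δ − 1.960) = 0.95; then δ − 1.960 = Φ⁻¹(0.95) = 1.645, giving δ = 3.605.
(The Φ(−δ − z_{α/2}) term is vanishingly small for δ > 0 and is dropped in the standard sample-size formula.)
δ = d·√(n/2) ⇒ n = 2(δ/d)² = 2 × (3.605 / 0.43)² = 140.56.
Rounding up, n = 141 per group.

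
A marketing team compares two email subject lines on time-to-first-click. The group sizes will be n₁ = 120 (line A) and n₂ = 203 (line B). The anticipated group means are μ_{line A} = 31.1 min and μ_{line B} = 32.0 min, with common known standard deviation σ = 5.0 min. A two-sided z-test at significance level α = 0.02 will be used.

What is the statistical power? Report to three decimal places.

Standardized effect: d = |μ_{line A} − μ_{line B}| / σ = |31.1 − 32.0| / 5.0 = 0.1800
Noncentrality parameter: δ = d / √(1/n₁ + 1/n₂) = 0.1800 / √(1/120 + 1/203) = 1.5632
Two-sided α = 0.02 → critical value z_{0.01} = 2.326.
Power = Φ(δ − 2.326) + Φ(−δ − 2.326) = Φ(-0.763) + Φ(-3.890) = 0.2227 + 0.0001 = 0.2227.

Power ≈ 0.223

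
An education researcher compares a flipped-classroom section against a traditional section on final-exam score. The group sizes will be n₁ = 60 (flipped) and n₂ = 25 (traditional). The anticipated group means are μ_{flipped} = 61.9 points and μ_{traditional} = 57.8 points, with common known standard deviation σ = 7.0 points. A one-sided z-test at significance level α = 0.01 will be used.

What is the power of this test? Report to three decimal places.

Standardized effect: d = |μ_{flipped} − μ_{traditional}| / σ = |61.9 − 57.8| / 7.0 = 0.5857
Noncentrality parameter: δ = d / √(1/n₁ + 1/n₂) = 0.5857 / √(1/60 + 1/25) = 2.4605
Critical value for a one-sided test at α = 0.01: z_α = 2.326.
Power = Φ(δ − 2.326) = Φ(0.134) = 0.5534.

Power ≈ 0.553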